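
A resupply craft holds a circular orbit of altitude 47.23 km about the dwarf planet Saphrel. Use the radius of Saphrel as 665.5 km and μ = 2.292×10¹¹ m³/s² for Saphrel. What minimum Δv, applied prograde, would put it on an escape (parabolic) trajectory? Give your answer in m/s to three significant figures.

r = 665.5 + 47.23 = 712.73 km = 7.1273×10⁵ m.
Circular speed v_c = √(μ/r) = 567.1 m/s.
Escape speed v_esc = √(2μ/r) = √2 × v_c = 802.0 m/s.
Δv = v_esc − v_c = 234.9 m/s.

Δv ≈ 235 m/s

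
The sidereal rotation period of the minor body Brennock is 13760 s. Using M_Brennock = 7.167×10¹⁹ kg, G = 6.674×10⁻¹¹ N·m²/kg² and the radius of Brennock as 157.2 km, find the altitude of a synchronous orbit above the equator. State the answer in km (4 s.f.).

h_sync ≈ 126.9 km

μ = GM = 6.674×10⁻¹¹ × 7.167×10¹⁹ = 4.783×10⁹ m³/s².
A synchronous orbit has period T, so by Kepler's third law a = (μT²/4π²)^(1/3).
μT²/4π² = 4.783×10⁹ × (1.376×10⁴)² / 39.48 = 2.294×10¹⁶ m³.
a = 2.841×10⁵ m = 284.14 km.
Altitude h = a − R = 284.14 − 157.2 = 126.94 km.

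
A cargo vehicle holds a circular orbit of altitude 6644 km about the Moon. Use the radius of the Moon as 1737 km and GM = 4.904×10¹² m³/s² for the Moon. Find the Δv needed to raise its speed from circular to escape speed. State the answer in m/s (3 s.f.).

Δv ≈ 317 m/s

r = 1737 + 6644 = 8381.0 km = 8.3810×10⁶ m.
Circular speed v_c = √(μ/r) = 764.9 m/s.
Escape speed v_esc = √(2μ/r) = √2 × v_c = 1082 m/s.
Δv = v_esc − v_c = 316.8 m/s.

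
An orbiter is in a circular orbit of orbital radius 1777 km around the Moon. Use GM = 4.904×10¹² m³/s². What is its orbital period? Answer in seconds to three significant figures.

r = 1777 km = 1.777×10⁶ m.
Kepler's third law: T = 2π√(r³/μ) = 2π√((1.777×10⁶)³ / 4.904×10¹²).
r³/μ = 1.144×10⁶ s², so T = 2π × 1.070×10³ = 6.721×10³ s.

T ≈ 6720 seconds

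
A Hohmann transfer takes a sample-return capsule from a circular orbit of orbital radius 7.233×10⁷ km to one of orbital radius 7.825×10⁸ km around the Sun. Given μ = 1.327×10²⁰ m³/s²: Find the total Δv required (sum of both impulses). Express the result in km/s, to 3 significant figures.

Δv_total ≈ 22.8 km/s

r₁ = 7.233×10⁷ km = 7.233×10¹⁰ m.
r₂ = 7.825×10⁸ km = 7.825×10¹¹ m.
Transfer ellipse a_t = (r₁ + r₂)/2 = 4.274×10¹¹ m.
At r₁: circular v_c1 = √(μ/r₁) = 42830 m/s; transfer-perihelion v_p = √[μ(2/r₁ − 1/a_t)] = 57960 m/s.
Δv₁ = v_p − v_c1 = 15120 m/s.
At r₂: circular v_c2 = √(μ/r₂) = 13020 m/s; transfer-aphelion v_a = √[μ(2/r₂ − 1/a_t)] = 5357 m/s.
Δv₂ = v_c2 − v_a = 7665 m/s.
Total Δv = Δv₁ + Δv₂ = 22790 m/s = 22.79 km/s.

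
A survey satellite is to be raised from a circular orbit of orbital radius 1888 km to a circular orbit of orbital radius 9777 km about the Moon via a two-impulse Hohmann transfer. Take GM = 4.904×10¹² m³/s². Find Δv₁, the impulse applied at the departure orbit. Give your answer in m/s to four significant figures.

r₁ = 1888 km = 1.888×10⁶ m.
r₂ = 9777 km = 9.777×10⁶ m.
Transfer ellipse a_t = (r₁ + r₂)/2 = 5.832×10⁶ m.
At r₁: circular v_c1 = √(μ/r₁) = 1612 m/s; transfer-perilune v_p = √[μ(2/r₁ − 1/a_t)] = 2087 m/s.
Δv₁ = v_p − v_c1 = 475.0 m/s.

Δv ≈ 475.0 m/s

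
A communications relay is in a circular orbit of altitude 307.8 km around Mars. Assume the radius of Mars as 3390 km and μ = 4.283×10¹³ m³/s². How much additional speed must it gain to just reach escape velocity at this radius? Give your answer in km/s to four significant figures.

r = 3390 + 307.8 = 3697.8 km = 3.6978×10⁶ m.
Circular speed v_c = √(μ/r) = 3403 m/s.
Escape speed v_esc = √(2μ/r) = √2 × v_c = 4813 m/s.
Δv = v_esc − v_c = 1410 m/s = 1.410 km/s.

Δv ≈ 1.410 km/s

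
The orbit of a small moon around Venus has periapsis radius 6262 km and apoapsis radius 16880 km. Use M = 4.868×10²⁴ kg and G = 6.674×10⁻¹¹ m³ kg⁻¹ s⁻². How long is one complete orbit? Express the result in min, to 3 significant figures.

T ≈ 229 min

μ = GM = 6.674×10⁻¹¹ × 4.868×10²⁴ = 3.249×10¹⁴ m³/s².
Semi-major axis a = (r_p + r_a)/2 = (6262.0 + 16880)/2 = 11571 km = 1.157×10⁷ m.
By Kepler's third law T = 2π√(a³/μ) = 2π × 2.184×10³ = 1.372×10⁴ s.
= 228.7 min.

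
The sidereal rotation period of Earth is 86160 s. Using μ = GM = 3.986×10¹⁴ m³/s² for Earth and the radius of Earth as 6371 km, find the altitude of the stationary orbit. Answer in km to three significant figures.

A synchronous orbit has period T, so by Kepler's third law a = (μT²/4π²)^(1/3).
μT²/4π² = 3.986×10¹⁴ × (8.616×10⁴)² / 39.48 = 7.495×10²² m³.
a = 4.216×10⁷ m = 42163 km.
Altitude h = a − R = 42163 − 6371 = 35792 km.

h_sync ≈ 35800 km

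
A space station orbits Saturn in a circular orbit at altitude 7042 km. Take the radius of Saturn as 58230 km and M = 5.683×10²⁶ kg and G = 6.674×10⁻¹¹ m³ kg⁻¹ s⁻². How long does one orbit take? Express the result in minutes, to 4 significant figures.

T ≈ 283.6 minutes

μ = GM = 6.674×10⁻¹¹ × 5.683×10²⁶ = 3.793×10¹⁶ m³/s².
r = 58230 + 7042 = 65272 km = 6.5272×10⁷ m.
Kepler's third law: T = 2π√(r³/μ) = 2π√((6.527×10⁷)³ / 3.793×10¹⁶).
r³/μ = 7.332×10⁶ s², so T = 2π × 2.708×10³ = 1.701×10⁴ s.
Converting: 1.701×10⁴ s ÷ 60.00 = 283.6 minutes.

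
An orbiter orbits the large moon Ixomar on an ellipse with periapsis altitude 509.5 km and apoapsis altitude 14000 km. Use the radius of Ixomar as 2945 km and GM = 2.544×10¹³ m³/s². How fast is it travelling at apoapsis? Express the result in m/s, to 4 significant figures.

v ≈ 713.1 m/s

r_p = 2945 + 509.5 = 3454.5 km = 3.4545×10⁶ m.
r_a = 2945 + 14000 = 16945 km = 1.6945×10⁷ m.
Semi-major axis a = (r_p + r_a)/2 = 10200 km = 1.020×10⁷ m.
Vis-viva: v² = μ(2/r − 1/a) = 2.544×10¹³ × (1.180×10⁻⁷ − 9.804×10⁻⁸) = 5.085×10⁵ m²/s².
v = 713.1 m/s.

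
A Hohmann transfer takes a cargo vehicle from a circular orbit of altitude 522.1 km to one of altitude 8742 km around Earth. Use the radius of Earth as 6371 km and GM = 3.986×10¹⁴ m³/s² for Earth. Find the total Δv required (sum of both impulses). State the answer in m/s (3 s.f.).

Δv_total ≈ 2380 m/s

r₁ = 6371 + 522.1 = 6893.1 km = 6.8931×10⁶ m.
r₂ = 6371 + 8742 = 15113 km = 1.5113×10⁷ m.
Transfer ellipse a_t = (r₁ + r₂)/2 = 1.100×10⁷ m.
At r₁: circular v_c1 = √(μ/r₁) = 7604 m/s; transfer-perigee v_p = √[μ(2/r₁ − 1/a_t)] = 8912 m/s.
Δv₁ = v_p − v_c1 = 1308 m/s.
At r₂: circular v_c2 = √(μ/r₂) = 5136 m/s; transfer-apogee v_a = √[μ(2/r₂ − 1/a_t)] = 4065 m/s.
Δv₂ = v_c2 − v_a = 1071 m/s.
Total Δv = Δv₁ + Δv₂ = 2379 m/s.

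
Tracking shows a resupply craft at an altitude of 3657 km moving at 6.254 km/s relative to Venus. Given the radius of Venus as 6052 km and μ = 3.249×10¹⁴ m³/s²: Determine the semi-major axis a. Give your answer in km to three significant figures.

a ≈ 11700 km

r = 6052 + 3657 = 9709.0 km = 9.709×10⁶ m.
Vis-viva rearranged: 1/a = 2/r − v²/μ = 2.060×10⁻⁷ − 1.204×10⁻⁷ = 8.561×10⁻⁸ m⁻¹.
a = 1.168×10⁷ m = 11681 km.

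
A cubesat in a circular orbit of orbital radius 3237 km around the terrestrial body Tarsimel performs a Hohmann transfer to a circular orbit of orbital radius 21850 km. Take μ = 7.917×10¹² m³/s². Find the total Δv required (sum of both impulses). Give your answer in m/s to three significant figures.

r₁ = 3237 km = 3.237×10⁶ m.
r₂ = 21850 km = 2.185×10⁷ m.
Transfer ellipse a_t = (r₁ + r₂)/2 = 1.254×10⁷ m.
At r₁: circular v_c1 = √(μ/r₁) = 1564 m/s; transfer-periapsis v_p = √[μ(2/r₁ − 1/a_t)] = 2064 m/s.
Δv₁ = v_p − v_c1 = 500.2 m/s.
At r₂: circular v_c2 = √(μ/r₂) = 601.9 m/s; transfer-apoapsis v_a = √[μ(2/r₂ − 1/a_t)] = 305.8 m/s.
Δv₂ = v_c2 − v_a = 296.2 m/s.
Total Δv = Δv₁ + Δv₂ = 796.3 m/s.

Δv_total ≈ 796 m/s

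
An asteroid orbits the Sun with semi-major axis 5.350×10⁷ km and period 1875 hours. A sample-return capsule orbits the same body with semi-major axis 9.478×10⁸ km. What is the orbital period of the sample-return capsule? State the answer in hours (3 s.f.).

Kepler's third law: T² ∝ a³, so T₂ = T₁ (a₂/a₁)^(3/2).
a₂/a₁ = 17.72, (a₂/a₁)^(3/2) = 74.57.
T₂ = 1875 × 74.57 = 1.398×10⁵ hours.

T₂ ≈ 1.40×10⁵ hours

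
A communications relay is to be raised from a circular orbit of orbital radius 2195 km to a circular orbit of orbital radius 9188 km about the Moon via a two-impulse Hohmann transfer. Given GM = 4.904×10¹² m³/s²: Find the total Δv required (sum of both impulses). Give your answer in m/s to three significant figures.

r₁ = 2195 km = 2.195×10⁶ m.
r₂ = 9188 km = 9.188×10⁶ m.
Transfer ellipse a_t = (r₁ + r₂)/2 = 5.692×10⁶ m.
At r₁: circular v_c1 = √(μ/r₁) = 1495 m/s; transfer-perilune v_p = √[μ(2/r₁ − 1/a_t)] = 1899 m/s.
Δv₁ = v_p − v_c1 = 404.4 m/s.
At r₂: circular v_c2 = √(μ/r₂) = 730.6 m/s; transfer-apolune v_a = √[μ(2/r₂ − 1/a_t)] = 453.7 m/s.
Δv₂ = v_c2 − v_a = 276.9 m/s.
Total Δv = Δv₁ + Δv₂ = 681.3 m/s.

Δv_total ≈ 681 m/s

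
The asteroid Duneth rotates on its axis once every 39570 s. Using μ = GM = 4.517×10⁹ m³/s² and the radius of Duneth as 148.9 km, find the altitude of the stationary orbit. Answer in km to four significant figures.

A synchronous orbit has period T, so by Kepler's third law a = (μT²/4π²)^(1/3).
μT²/4π² = 4.517×10⁹ × (3.957×10⁴)² / 39.48 = 1.792×10¹⁷ m³.
a = 5.637×10⁵ m = 563.73 km.
Altitude h = a − R = 563.73 − 148.9 = 414.83 km.

h_sync ≈ 414.8 km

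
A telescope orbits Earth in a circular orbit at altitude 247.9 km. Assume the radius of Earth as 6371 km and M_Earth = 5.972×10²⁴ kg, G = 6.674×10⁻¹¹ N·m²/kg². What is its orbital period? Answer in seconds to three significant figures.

T ≈ 5360 seconds

μ = GM = 6.674×10⁻¹¹ × 5.972×10²⁴ = 3.986×10¹⁴ m³/s².
r = 6371 + 247.9 = 6618.9 km = 6.6189×10⁶ m.
Kepler's third law: T = 2π√(r³/μ) = 2π√((6.619×10⁶)³ / 3.986×10¹⁴).
r³/μ = 7.275×10⁵ s², so T = 2π × 8.530×10² = 5.359×10³ s.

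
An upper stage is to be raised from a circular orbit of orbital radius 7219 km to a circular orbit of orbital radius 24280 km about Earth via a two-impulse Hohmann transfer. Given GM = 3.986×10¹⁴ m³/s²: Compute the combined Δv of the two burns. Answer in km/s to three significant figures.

r₁ = 7219 km = 7.219×10⁶ m.
r₂ = 24280 km = 2.428×10⁷ m.
Transfer ellipse a_t = (r₁ + r₂)/2 = 1.575×10⁷ m.
At r₁: circular v_c1 = √(μ/r₁) = 7431 m/s; transfer-perigee v_p = √[μ(2/r₁ − 1/a_t)] = 9226 m/s.
Δv₁ = v_p − v_c1 = 1795 m/s.
At r₂: circular v_c2 = √(μ/r₂) = 4052 m/s; transfer-apogee v_a = √[μ(2/r₂ − 1/a_t)] = 2743 m/s.
Δv₂ = v_c2 − v_a = 1309 m/s.
Total Δv = Δv₁ + Δv₂ = 3104 m/s = 3.104 km/s.

Δv_total ≈ 3.10 km/s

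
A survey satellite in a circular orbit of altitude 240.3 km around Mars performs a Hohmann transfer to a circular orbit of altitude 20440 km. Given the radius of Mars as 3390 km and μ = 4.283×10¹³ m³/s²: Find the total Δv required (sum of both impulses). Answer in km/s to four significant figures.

Δv_total ≈ 1.742 km/s

r₁ = 3390 + 240.3 = 3630.3 km = 3.6303×10⁶ m.
r₂ = 3390 + 20440 = 23830 km = 2.3830×10⁷ m.
Transfer ellipse a_t = (r₁ + r₂)/2 = 1.373×10⁷ m.
At r₁: circular v_c1 = √(μ/r₁) = 3435 m/s; transfer-periapsis v_p = √[μ(2/r₁ − 1/a_t)] = 4525 m/s.
Δv₁ = v_p − v_c1 = 1090 m/s.
At r₂: circular v_c2 = √(μ/r₂) = 1341 m/s; transfer-apoapsis v_a = √[μ(2/r₂ − 1/a_t)] = 689.4 m/s.
Δv₂ = v_c2 − v_a = 651.3 m/s.
Total Δv = Δv₁ + Δv₂ = 1742 m/s = 1.742 km/s.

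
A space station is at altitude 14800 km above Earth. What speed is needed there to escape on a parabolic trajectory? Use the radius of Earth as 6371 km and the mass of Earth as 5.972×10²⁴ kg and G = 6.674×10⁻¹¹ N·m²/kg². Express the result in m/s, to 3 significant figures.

v_esc ≈ 6140 m/s

μ = GM = 6.674×10⁻¹¹ × 5.972×10²⁴ = 3.986×10¹⁴ m³/s².
r = 6371 + 14800 = 21171 km = 2.1171×10⁷ m.
Escape speed v_esc = √(2μ/r) = √(2 × 3.986×10¹⁴ / 2.117×10⁷) = √(3.765×10⁷) = 6136 m/s.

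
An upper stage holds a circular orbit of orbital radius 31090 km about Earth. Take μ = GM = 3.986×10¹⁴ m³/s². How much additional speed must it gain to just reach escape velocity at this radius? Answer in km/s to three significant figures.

Δv ≈ 1.48 km/s

r = 31090 km = 3.109×10⁷ m.
Circular speed v_c = √(μ/r) = 3581 m/s.
Escape speed v_esc = √(2μ/r) = √2 × v_c = 5064 m/s.
Δv = v_esc − v_c = 1483 m/s = 1.483 km/s.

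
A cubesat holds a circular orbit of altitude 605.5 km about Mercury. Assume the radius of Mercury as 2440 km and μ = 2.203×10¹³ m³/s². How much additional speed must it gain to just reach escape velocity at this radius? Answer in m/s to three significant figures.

Δv ≈ 1110 m/s

r = 2440 + 605.5 = 3045.5 km = 3.0455×10⁶ m.
Circular speed v_c = √(μ/r) = 2690 m/s.
Escape speed v_esc = √(2μ/r) = √2 × v_c = 3804 m/s.
Δv = v_esc − v_c = 1114 m/s.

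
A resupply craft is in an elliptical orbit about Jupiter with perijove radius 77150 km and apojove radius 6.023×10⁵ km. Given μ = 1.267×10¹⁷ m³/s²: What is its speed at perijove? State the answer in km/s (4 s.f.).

Semi-major axis a = (r_p + r_a)/2 = 3.3972×10⁵ km = 3.397×10⁸ m.
Vis-viva: v² = μ(2/r − 1/a) = 1.267×10¹⁷ × (2.592×10⁻⁸ − 2.944×10⁻⁹) = 2.912×10⁹ m²/s².
v = 53960 m/s = 53.96 km/s.

v ≈ 53.96 km/s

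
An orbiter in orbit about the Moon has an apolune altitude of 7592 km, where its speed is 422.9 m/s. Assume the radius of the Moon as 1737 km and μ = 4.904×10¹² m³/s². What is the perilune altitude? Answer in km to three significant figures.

perilune altitude ≈ 175 km

r_a = 1737 + 7592 = 9329.0 km = 9.329×10⁶ m.
Specific energy ε = v²/2 − μ/r = -4.363×10⁵ J/kg, so a = −μ/(2ε) = 5.621×10⁶ m.
The apsides satisfy r_p + r_a = 2a, so the perilune radius is 2a − r_a = 1.912×10⁶ m = 1912.2 km.
Perilune altitude = 1912.2 − 1737 = 175.25 km.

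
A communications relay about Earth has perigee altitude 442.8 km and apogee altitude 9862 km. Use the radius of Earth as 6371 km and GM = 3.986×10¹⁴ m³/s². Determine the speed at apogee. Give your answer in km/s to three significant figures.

r_p = 6371 + 442.8 = 6813.8 km = 6.8138×10⁶ m.
r_a = 6371 + 9862 = 16233 km = 1.6233×10⁷ m.
Semi-major axis a = (r_p + r_a)/2 = 11523 km = 1.152×10⁷ m.
Vis-viva: v² = μ(2/r − 1/a) = 3.986×10¹⁴ × (1.232×10⁻⁷ − 8.678×10⁻⁸) = 1.452×10⁷ m²/s².
v = 3810 m/s = 3.810 km/s.

v ≈ 3.81 km/s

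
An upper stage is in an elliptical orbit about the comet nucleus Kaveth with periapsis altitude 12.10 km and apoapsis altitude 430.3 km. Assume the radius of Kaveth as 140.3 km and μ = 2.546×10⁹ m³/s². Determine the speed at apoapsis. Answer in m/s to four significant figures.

v ≈ 43.37 m/s

r_p = 140.3 + 12.10 = 152.40 km = 1.5240×10⁵ m.
r_a = 140.3 + 430.3 = 570.60 km = 5.7060×10⁵ m.
Semi-major axis a = (r_p + r_a)/2 = 361.50 km = 3.615×10⁵ m.
Vis-viva: v² = μ(2/r − 1/a) = 2.546×10⁹ × (3.505×10⁻⁶ − 2.766×10⁻⁶) = 1.881×10³ m²/s².
v = 43.37 m/s.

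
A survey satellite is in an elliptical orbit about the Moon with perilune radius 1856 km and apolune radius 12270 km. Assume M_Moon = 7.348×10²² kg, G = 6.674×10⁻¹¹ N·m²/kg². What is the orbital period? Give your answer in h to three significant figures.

T ≈ 14.8 h

μ = GM = 6.674×10⁻¹¹ × 7.348×10²² = 4.904×10¹² m³/s².
Semi-major axis a = (r_p + r_a)/2 = (1856.0 + 12270)/2 = 7063.0 km = 7.063×10⁶ m.
By Kepler's third law T = 2π√(a³/μ) = 2π × 8.476×10³ = 5.326×10⁴ s.
= 14.79 h.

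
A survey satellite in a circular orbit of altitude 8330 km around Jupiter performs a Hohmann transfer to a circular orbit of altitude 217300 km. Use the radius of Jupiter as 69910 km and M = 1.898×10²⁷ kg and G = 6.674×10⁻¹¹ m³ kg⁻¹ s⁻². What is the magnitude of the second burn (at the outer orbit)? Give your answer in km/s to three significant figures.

μ = GM = 6.674×10⁻¹¹ × 1.898×10²⁷ = 1.267×10¹⁷ m³/s².
r₁ = 69910 + 8330 = 78240 km = 7.8240×10⁷ m.
r₂ = 69910 + 217300 = 287210 km = 2.8721×10⁸ m.
Transfer ellipse a_t = (r₁ + r₂)/2 = 1.827×10⁸ m.
At r₁: circular v_c1 = √(μ/r₁) = 40240 m/s; transfer-perijove v_p = √[μ(2/r₁ − 1/a_t)] = 50450 m/s.
At r₂: circular v_c2 = √(μ/r₂) = 21000 m/s; transfer-apojove v_a = √[μ(2/r₂ − 1/a_t)] = 13740 m/s.
Δv₂ = v_c2 − v_a = 7259 m/s.
= 7.259 km/s.

Δv ≈ 7.26 km/s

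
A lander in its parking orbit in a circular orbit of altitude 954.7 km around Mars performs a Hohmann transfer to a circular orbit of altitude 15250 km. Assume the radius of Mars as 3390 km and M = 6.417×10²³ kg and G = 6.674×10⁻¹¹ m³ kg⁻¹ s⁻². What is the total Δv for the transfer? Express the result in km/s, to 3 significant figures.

Δv_total ≈ 1.44 km/s

μ = GM = 6.674×10⁻¹¹ × 6.417×10²³ = 4.283×10¹³ m³/s².
r₁ = 3390 + 954.7 = 4344.7 km = 4.3447×10⁶ m.
r₂ = 3390 + 15250 = 18640 km = 1.8640×10⁷ m.
Transfer ellipse a_t = (r₁ + r₂)/2 = 1.149×10⁷ m.
At r₁: circular v_c1 = √(μ/r₁) = 3140 m/s; transfer-periapsis v_p = √[μ(2/r₁ − 1/a_t)] = 3999 m/s.
Δv₁ = v_p − v_c1 = 858.9 m/s.
At r₂: circular v_c2 = √(μ/r₂) = 1516 m/s; transfer-apoapsis v_a = √[μ(2/r₂ − 1/a_t)] = 932.0 m/s.
Δv₂ = v_c2 − v_a = 583.8 m/s.
Total Δv = Δv₁ + Δv₂ = 1443 m/s = 1.443 km/s.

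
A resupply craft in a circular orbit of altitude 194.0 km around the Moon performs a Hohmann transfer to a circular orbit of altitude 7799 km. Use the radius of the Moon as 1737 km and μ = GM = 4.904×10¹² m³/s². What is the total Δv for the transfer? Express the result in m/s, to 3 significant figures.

Δv_total ≈ 763 m/s

r₁ = 1737 + 194.0 = 1931.0 km = 1.9310×10⁶ m.
r₂ = 1737 + 7799 = 9536.0 km = 9.5360×10⁶ m.
Transfer ellipse a_t = (r₁ + r₂)/2 = 5.734×10⁶ m.
At r₁: circular v_c1 = √(μ/r₁) = 1594 m/s; transfer-perilune v_p = √[μ(2/r₁ − 1/a_t)] = 2055 m/s.
Δv₁ = v_p − v_c1 = 461.6 m/s.
At r₂: circular v_c2 = √(μ/r₂) = 717.1 m/s; transfer-apolune v_a = √[μ(2/r₂ − 1/a_t)] = 416.2 m/s.
Δv₂ = v_c2 − v_a = 300.9 m/s.
Total Δv = Δv₁ + Δv₂ = 762.5 m/s.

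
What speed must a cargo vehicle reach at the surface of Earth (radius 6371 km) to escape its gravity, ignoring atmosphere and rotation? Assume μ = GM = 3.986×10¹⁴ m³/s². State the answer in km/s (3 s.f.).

v_esc ≈ 11.2 km/s

r = R = 6.371×10⁶ m.
Escape speed v_esc = √(2μ/r) = √(2 × 3.986×10¹⁴ / 6.371×10⁶) = √(1.251×10⁸) = 11190 m/s.
= 11.19 km/s.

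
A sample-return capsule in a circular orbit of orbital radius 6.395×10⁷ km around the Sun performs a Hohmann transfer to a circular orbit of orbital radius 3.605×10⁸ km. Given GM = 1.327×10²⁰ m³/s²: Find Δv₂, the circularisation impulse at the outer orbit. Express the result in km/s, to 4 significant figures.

Δv ≈ 8.654 km/s

r₁ = 6.395×10⁷ km = 6.395×10¹⁰ m.
r₂ = 3.605×10⁸ km = 3.605×10¹¹ m.
Transfer ellipse a_t = (r₁ + r₂)/2 = 2.122×10¹¹ m.
At r₁: circular v_c1 = √(μ/r₁) = 45550 m/s; transfer-perihelion v_p = √[μ(2/r₁ − 1/a_t)] = 59370 m/s.
At r₂: circular v_c2 = √(μ/r₂) = 19190 m/s; transfer-aphelion v_a = √[μ(2/r₂ − 1/a_t)] = 10530 m/s.
Δv₂ = v_c2 − v_a = 8654 m/s.
= 8.654 km/s.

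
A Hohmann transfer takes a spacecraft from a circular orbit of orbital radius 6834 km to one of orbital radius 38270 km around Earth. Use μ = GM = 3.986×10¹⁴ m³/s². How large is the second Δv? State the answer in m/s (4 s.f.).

Δv ≈ 1451 m/s

r₁ = 6834 km = 6.834×10⁶ m.
r₂ = 38270 km = 3.827×10⁷ m.
Transfer ellipse a_t = (r₁ + r₂)/2 = 2.255×10⁷ m.
At r₁: circular v_c1 = √(μ/r₁) = 7637 m/s; transfer-perigee v_p = √[μ(2/r₁ − 1/a_t)] = 9949 m/s.
At r₂: circular v_c2 = √(μ/r₂) = 3227 m/s; transfer-apogee v_a = √[μ(2/r₂ − 1/a_t)] = 1777 m/s.
Δv₂ = v_c2 − v_a = 1451 m/s.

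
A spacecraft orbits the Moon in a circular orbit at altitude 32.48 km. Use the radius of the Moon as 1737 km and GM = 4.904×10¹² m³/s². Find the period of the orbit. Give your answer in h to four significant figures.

r = 1737 + 32.48 = 1769.5 km = 1.7695×10⁶ m.
Kepler's third law: T = 2π√(r³/μ) = 2π√((1.769×10⁶)³ / 4.904×10¹²).
r³/μ = 1.130×10⁶ s², so T = 2π × 1.063×10³ = 6.678×10³ s.
Converting: 6.678×10³ s ÷ 3600 = 1.855 h.

T ≈ 1.855 h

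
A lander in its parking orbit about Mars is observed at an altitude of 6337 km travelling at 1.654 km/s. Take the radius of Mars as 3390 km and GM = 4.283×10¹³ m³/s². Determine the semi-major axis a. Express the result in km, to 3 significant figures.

r = 3390 + 6337 = 9727.0 km = 9.727×10⁶ m.
Vis-viva rearranged: 1/a = 2/r − v²/μ = 2.056×10⁻⁷ − 6.387×10⁻⁸ = 1.417×10⁻⁷ m⁻¹.
a = 7.055×10⁶ m = 7055.2 km.

a ≈ 7060 km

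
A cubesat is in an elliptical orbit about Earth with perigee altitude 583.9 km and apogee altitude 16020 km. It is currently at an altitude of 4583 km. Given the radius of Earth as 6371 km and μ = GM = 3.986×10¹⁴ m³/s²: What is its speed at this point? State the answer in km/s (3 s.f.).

r_p = 6371 + 583.9 = 6954.9 km = 6.9549×10⁶ m.
r_a = 6371 + 16020 = 22391 km = 2.2391×10⁷ m.
r = 6371 + 4583 = 10954 km = 1.095×10⁷ m.
Semi-major axis a = (r_p + r_a)/2 = 14673 km = 1.467×10⁷ m.
Vis-viva: v² = μ(2/r − 1/a) = 3.986×10¹⁴ × (1.826×10⁻⁷ − 6.815×10⁻⁸) = 4.561×10⁷ m²/s².
v = 6754 m/s = 6.754 km/s.

v ≈ 6.75 km/s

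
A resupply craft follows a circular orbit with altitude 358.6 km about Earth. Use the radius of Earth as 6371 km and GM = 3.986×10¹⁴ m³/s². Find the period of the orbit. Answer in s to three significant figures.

r = 6371 + 358.6 = 6729.6 km = 6.7296×10⁶ m.
Kepler's third law: T = 2π√(r³/μ) = 2π√((6.730×10⁶)³ / 3.986×10¹⁴).
r³/μ = 7.646×10⁵ s², so T = 2π × 8.744×10² = 5.494×10³ s.

T ≈ 5490 s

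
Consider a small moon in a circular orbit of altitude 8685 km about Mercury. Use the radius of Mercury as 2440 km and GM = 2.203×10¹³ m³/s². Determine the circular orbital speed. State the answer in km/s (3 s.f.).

v ≈ 1.41 km/s

r = 2440 + 8685 = 11125 km = 1.1125×10⁷ m.
For a circular orbit v = √(μ/r) = √(2.203×10¹³ / 1.112×10⁷) = √(1.980×10⁶) = 1407 m/s.
That is 1.407 km/s.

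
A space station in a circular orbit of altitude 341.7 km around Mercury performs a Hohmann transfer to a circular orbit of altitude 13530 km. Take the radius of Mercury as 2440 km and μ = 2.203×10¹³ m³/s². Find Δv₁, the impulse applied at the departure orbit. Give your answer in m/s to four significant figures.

r₁ = 2440 + 341.7 = 2781.7 km = 2.7817×10⁶ m.
r₂ = 2440 + 13530 = 15970 km = 1.5970×10⁷ m.
Transfer ellipse a_t = (r₁ + r₂)/2 = 9.376×10⁶ m.
At r₁: circular v_c1 = √(μ/r₁) = 2814 m/s; transfer-periherm v_p = √[μ(2/r₁ − 1/a_t)] = 3673 m/s.
Δv₁ = v_p − v_c1 = 858.6 m/s.

Δv ≈ 858.6 m/s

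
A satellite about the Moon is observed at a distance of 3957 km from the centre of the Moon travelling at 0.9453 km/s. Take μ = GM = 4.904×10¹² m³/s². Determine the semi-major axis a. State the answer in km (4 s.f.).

r = 3.957×10⁶ m.
Specific orbital energy ε = v²/2 − μ/r = (945.3)²/2 − 4.904×10¹²/3.957×10⁶ = -7.925×10⁵ J/kg.
Since ε = −μ/(2a), a = −μ/(2ε) = 3.094×10⁶ m = 3093.9 km.

a ≈ 3094 km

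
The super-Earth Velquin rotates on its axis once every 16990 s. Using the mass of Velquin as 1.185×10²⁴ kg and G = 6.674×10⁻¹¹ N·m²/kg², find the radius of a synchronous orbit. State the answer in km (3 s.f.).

r_sync ≈ 8330 km

μ = GM = 6.674×10⁻¹¹ × 1.185×10²⁴ = 7.909×10¹³ m³/s².
A synchronous orbit has period T, so by Kepler's third law a = (μT²/4π²)^(1/3).
μT²/4π² = 7.909×10¹³ × (1.699×10⁴)² / 39.48 = 5.783×10²⁰ m³.
a = 8.331×10⁶ m = 8331.3 km.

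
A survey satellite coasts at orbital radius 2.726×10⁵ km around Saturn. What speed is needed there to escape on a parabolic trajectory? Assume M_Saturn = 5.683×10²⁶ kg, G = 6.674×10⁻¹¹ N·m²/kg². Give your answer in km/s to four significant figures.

v_esc ≈ 16.68 km/s

μ = GM = 6.674×10⁻¹¹ × 5.683×10²⁶ = 3.793×10¹⁶ m³/s².
r = 2.726×10⁵ km = 2.726×10⁸ m.
Escape speed v_esc = √(2μ/r) = √(2 × 3.793×10¹⁶ / 2.726×10⁸) = √(2.783×10⁸) = 16680 m/s.
= 16.68 km/s.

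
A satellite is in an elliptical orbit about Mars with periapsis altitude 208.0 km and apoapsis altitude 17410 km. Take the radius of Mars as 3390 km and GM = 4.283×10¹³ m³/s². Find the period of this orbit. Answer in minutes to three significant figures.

T ≈ 682 minutes

r_p = 3390 + 208.0 = 3598.0 km = 3.5980×10⁶ m.
r_a = 3390 + 17410 = 20800 km = 2.0800×10⁷ m.
Semi-major axis a = (r_p + r_a)/2 = (3598.0 + 20800)/2 = 12199 km = 1.220×10⁷ m.
By Kepler's third law T = 2π√(a³/μ) = 2π × 6.510×10³ = 4.091×10⁴ s.
= 681.8 minutes.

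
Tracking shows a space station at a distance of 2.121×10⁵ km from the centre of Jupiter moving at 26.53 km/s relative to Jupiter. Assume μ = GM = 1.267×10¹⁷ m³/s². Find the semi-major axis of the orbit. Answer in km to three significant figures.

a ≈ 2.58×10⁵ km

r = 2.121×10⁸ m.
Specific orbital energy ε = v²/2 − μ/r = (26530)²/2 − 1.267×10¹⁷/2.121×10⁸ = -2.454×10⁸ J/kg.
Since ε = −μ/(2a), a = −μ/(2ε) = 2.581×10⁸ m = 2.5811×10⁵ km.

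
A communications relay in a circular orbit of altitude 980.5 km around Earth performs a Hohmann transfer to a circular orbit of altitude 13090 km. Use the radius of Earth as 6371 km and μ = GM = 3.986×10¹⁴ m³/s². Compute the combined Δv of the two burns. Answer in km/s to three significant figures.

r₁ = 6371 + 980.5 = 7351.5 km = 7.3515×10⁶ m.
r₂ = 6371 + 13090 = 19461 km = 1.9461×10⁷ m.
Transfer ellipse a_t = (r₁ + r₂)/2 = 1.341×10⁷ m.
At r₁: circular v_c1 = √(μ/r₁) = 7363 m/s; transfer-perigee v_p = √[μ(2/r₁ − 1/a_t)] = 8872 m/s.
Δv₁ = v_p − v_c1 = 1508 m/s.
At r₂: circular v_c2 = √(μ/r₂) = 4526 m/s; transfer-apogee v_a = √[μ(2/r₂ − 1/a_t)] = 3351 m/s.
Δv₂ = v_c2 − v_a = 1174 m/s.
Total Δv = Δv₁ + Δv₂ = 2683 m/s = 2.683 km/s.

Δv_total ≈ 2.68 km/s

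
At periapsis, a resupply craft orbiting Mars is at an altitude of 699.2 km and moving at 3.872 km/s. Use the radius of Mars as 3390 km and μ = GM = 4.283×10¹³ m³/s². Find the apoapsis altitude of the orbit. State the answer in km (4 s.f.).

r_p = 3390 + 699.2 = 4089.2 km = 4.089×10⁶ m.
Specific energy ε = v²/2 − μ/r = -2.978×10⁶ J/kg, so a = −μ/(2ε) = 7.192×10⁶ m.
The apsides satisfy r_p + r_a = 2a, so the apoapsis radius is 2a − r_p = 1.029×10⁷ m = 10294 km.
Apoapsis altitude = 10294 − 3390 = 6904.2 km.

apoapsis altitude ≈ 6904 km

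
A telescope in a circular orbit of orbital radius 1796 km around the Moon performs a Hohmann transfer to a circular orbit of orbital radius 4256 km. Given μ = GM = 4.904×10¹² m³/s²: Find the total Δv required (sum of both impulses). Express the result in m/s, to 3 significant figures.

r₁ = 1796 km = 1.796×10⁶ m.
r₂ = 4256 km = 4.256×10⁶ m.
Transfer ellipse a_t = (r₁ + r₂)/2 = 3.026×10⁶ m.
At r₁: circular v_c1 = √(μ/r₁) = 1652 m/s; transfer-perilune v_p = √[μ(2/r₁ − 1/a_t)] = 1960 m/s.
Δv₁ = v_p − v_c1 = 307.3 m/s.
At r₂: circular v_c2 = √(μ/r₂) = 1073 m/s; transfer-apolune v_a = √[μ(2/r₂ − 1/a_t)] = 827.0 m/s.
Δv₂ = v_c2 − v_a = 246.5 m/s.
Total Δv = Δv₁ + Δv₂ = 553.7 m/s.

Δv_total ≈ 554 m/s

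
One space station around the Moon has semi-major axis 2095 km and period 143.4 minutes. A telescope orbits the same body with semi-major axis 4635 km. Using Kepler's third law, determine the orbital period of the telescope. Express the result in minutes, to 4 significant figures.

T₂ ≈ 471.9 minutes

Kepler's third law: T² ∝ a³, so T₂ = T₁ (a₂/a₁)^(3/2).
a₂/a₁ = 2.212, (a₂/a₁)^(3/2) = 3.291.
T₂ = 143.4 × 3.291 = 471.9 minutes.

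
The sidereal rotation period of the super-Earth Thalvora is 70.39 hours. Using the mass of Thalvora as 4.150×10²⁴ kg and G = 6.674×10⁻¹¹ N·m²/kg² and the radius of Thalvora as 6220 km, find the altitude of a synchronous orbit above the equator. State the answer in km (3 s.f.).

μ = GM = 6.674×10⁻¹¹ × 4.150×10²⁴ = 2.770×10¹⁴ m³/s².
T = 70.39 hours = 2.534×10⁵ s.
A synchronous orbit has period T, so by Kepler's third law a = (μT²/4π²)^(1/3).
μT²/4π² = 2.770×10¹⁴ × (2.534×10⁵)² / 39.48 = 4.505×10²³ m³.
a = 7.666×10⁷ m = 76660 km.
Altitude h = a − R = 76660 − 6220 = 70440 km.

h_sync ≈ 70400 km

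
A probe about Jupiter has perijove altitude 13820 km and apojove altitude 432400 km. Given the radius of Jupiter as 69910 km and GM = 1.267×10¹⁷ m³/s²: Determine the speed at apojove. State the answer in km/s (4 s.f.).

r_p = 69910 + 13820 = 83730 km = 8.3730×10⁷ m.
r_a = 69910 + 432400 = 502310 km = 5.0231×10⁸ m.
Semi-major axis a = (r_p + r_a)/2 = 2.9302×10⁵ km = 2.930×10⁸ m.
Vis-viva: v² = μ(2/r − 1/a) = 1.267×10¹⁷ × (3.982×10⁻⁹ − 3.413×10⁻⁹) = 7.208×10⁷ m²/s².
v = 8490 m/s = 8.490 km/s.

v ≈ 8.490 km/s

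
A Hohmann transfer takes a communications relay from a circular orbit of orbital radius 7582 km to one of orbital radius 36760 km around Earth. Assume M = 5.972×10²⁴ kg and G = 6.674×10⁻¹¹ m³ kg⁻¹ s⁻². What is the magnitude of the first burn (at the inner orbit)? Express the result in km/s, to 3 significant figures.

Δv ≈ 2.09 km/s

μ = GM = 6.674×10⁻¹¹ × 5.972×10²⁴ = 3.986×10¹⁴ m³/s².
r₁ = 7582 km = 7.582×10⁶ m.
r₂ = 36760 km = 3.676×10⁷ m.
Transfer ellipse a_t = (r₁ + r₂)/2 = 2.217×10⁷ m.
At r₁: circular v_c1 = √(μ/r₁) = 7250 m/s; transfer-perigee v_p = √[μ(2/r₁ − 1/a_t)] = 9336 m/s.
Δv₁ = v_p − v_c1 = 2086 m/s.
= 2.086 km/s.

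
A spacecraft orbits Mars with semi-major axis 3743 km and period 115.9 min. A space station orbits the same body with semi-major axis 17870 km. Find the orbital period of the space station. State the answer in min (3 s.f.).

Kepler's third law: T² ∝ a³, so T₂ = T₁ (a₂/a₁)^(3/2).
a₂/a₁ = 4.774, (a₂/a₁)^(3/2) = 10.43.
T₂ = 115.9 × 10.43 = 1209 min.

T₂ ≈ 1210 min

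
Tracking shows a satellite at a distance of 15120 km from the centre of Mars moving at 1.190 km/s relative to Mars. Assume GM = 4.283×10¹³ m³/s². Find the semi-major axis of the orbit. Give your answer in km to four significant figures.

r = 1.512×10⁷ m.
Specific orbital energy ε = v²/2 − μ/r = (1190)²/2 − 4.283×10¹³/1.512×10⁷ = -2.125×10⁶ J/kg.
Since ε = −μ/(2a), a = −μ/(2ε) = 1.008×10⁷ m = 10079 km.

a ≈ 10080 km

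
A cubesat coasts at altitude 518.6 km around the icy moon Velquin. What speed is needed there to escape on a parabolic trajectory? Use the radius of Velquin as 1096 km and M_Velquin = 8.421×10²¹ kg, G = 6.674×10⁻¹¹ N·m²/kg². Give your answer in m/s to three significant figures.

μ = GM = 6.674×10⁻¹¹ × 8.421×10²¹ = 5.620×10¹¹ m³/s².
r = 1096 + 518.6 = 1614.6 km = 1.6146×10⁶ m.
Escape speed v_esc = √(2μ/r) = √(2 × 5.620×10¹¹ / 1.615×10⁶) = √(6.962×10⁵) = 834.4 m/s.

v_esc ≈ 834 m/s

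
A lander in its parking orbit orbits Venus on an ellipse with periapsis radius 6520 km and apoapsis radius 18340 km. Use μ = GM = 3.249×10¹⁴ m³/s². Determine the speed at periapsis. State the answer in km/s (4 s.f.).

Semi-major axis a = (r_p + r_a)/2 = 12430 km = 1.243×10⁷ m.
Vis-viva: v² = μ(2/r − 1/a) = 3.249×10¹⁴ × (3.067×10⁻⁷ − 8.045×10⁻⁸) = 7.352×10⁷ m²/s².
v = 8575 m/s = 8.575 km/s.

v ≈ 8.575 km/s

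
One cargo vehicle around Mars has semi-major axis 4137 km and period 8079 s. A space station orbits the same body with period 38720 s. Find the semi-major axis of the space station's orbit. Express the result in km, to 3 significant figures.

a₂ ≈ 11800 km

Kepler's third law: a³ ∝ T², so a₂ = a₁ (T₂/T₁)^(2/3).
T₂/T₁ = 4.793, (T₂/T₁)^(2/3) = 2.843.
a₂ = 4137 × 2.843 = 11760 km.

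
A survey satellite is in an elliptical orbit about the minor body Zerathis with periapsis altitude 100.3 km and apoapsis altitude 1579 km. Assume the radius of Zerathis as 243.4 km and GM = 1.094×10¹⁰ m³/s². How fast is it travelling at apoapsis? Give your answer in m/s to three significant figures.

r_p = 243.4 + 100.3 = 343.70 km = 3.4370×10⁵ m.
r_a = 243.4 + 1579 = 1822.4 km = 1.8224×10⁶ m.
Semi-major axis a = (r_p + r_a)/2 = 1083.0 km = 1.083×10⁶ m.
Vis-viva: v² = μ(2/r − 1/a) = 1.094×10¹⁰ × (1.097×10⁻⁶ − 9.233×10⁻⁷) = 1.905×10³ m²/s².
v = 43.65 m/s.

v ≈ 43.6 m/s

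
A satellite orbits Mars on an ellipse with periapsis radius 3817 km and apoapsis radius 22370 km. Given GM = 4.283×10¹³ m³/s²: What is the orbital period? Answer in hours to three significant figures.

Semi-major axis a = (r_p + r_a)/2 = (3817.0 + 22370)/2 = 13094 km = 1.309×10⁷ m.
By Kepler's third law T = 2π√(a³/μ) = 2π × 7.240×10³ = 4.549×10⁴ s.
= 12.64 hours.

T ≈ 12.6 hours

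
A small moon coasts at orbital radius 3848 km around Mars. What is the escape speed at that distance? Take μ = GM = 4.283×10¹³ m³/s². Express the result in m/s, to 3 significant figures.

r = 3848 km = 3.848×10⁶ m.
Escape speed v_esc = √(2μ/r) = √(2 × 4.283×10¹³ / 3.848×10⁶) = √(2.226×10⁷) = 4718 m/s.

v_esc ≈ 4720 m/s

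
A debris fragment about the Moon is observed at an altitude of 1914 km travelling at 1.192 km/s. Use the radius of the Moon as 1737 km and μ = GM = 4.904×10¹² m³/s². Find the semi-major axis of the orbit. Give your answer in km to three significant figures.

r = 1737 + 1914 = 3651.0 km = 3.651×10⁶ m.
Vis-viva rearranged: 1/a = 2/r − v²/μ = 5.478×10⁻⁷ − 2.897×10⁻⁷ = 2.581×10⁻⁷ m⁻¹.
a = 3.875×10⁶ m = 3875.1 km.

a ≈ 3880 km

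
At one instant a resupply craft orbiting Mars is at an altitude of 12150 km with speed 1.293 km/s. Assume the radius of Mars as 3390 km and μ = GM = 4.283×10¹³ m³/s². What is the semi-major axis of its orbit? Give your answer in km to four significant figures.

r = 3390 + 12150 = 15540 km = 1.554×10⁷ m.
Vis-viva rearranged: 1/a = 2/r − v²/μ = 1.287×10⁻⁷ − 3.903×10⁻⁸ = 8.967×10⁻⁸ m⁻¹.
a = 1.115×10⁷ m = 11153 km.

a ≈ 11150 km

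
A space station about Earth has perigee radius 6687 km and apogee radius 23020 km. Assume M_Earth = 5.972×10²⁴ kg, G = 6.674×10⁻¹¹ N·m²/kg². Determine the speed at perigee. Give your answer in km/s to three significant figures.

v ≈ 9.61 km/s

μ = GM = 6.674×10⁻¹¹ × 5.972×10²⁴ = 3.986×10¹⁴ m³/s².
Semi-major axis a = (r_p + r_a)/2 = 14854 km = 1.485×10⁷ m.
Vis-viva: v² = μ(2/r − 1/a) = 3.986×10¹⁴ × (2.991×10⁻⁷ − 6.732×10⁻⁸) = 9.237×10⁷ m²/s².
v = 9611 m/s = 9.611 km/s.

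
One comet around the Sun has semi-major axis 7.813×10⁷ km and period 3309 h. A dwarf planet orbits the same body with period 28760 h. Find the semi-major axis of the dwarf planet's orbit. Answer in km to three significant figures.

Kepler's third law: a³ ∝ T², so a₂ = a₁ (T₂/T₁)^(2/3).
T₂/T₁ = 8.691, (T₂/T₁)^(2/3) = 4.227.
a₂ = 7.813×10⁷ × 4.227 = 3.303×10⁸ km.

a₂ ≈ 3.30×10⁸ km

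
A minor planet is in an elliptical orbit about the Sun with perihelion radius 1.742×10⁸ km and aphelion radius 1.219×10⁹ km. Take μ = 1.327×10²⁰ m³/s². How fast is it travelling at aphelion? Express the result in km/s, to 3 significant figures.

v ≈ 5.22 km/s

Semi-major axis a = (r_p + r_a)/2 = 6.9660×10⁸ km = 6.966×10¹¹ m.
Vis-viva: v² = μ(2/r − 1/a) = 1.327×10²⁰ × (1.641×10⁻¹² − 1.436×10⁻¹²) = 2.722×10⁷ m²/s².
v = 5218 m/s = 5.218 km/s.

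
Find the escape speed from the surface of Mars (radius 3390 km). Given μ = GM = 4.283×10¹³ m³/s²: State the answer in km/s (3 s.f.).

r = R = 3.390×10⁶ m.
Escape speed v_esc = √(2μ/r) = √(2 × 4.283×10¹³ / 3.390×10⁶) = √(2.527×10⁷) = 5027 m/s.
= 5.027 km/s.

v_esc ≈ 5.03 km/s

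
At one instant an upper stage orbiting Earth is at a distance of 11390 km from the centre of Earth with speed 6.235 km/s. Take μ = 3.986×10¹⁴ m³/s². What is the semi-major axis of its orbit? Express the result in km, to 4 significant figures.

r = 1.139×10⁷ m.
Vis-viva rearranged: 1/a = 2/r − v²/μ = 1.756×10⁻⁷ − 9.753×10⁻⁸ = 7.806×10⁻⁸ m⁻¹.
a = 1.281×10⁷ m = 12810 km.

a ≈ 12810 km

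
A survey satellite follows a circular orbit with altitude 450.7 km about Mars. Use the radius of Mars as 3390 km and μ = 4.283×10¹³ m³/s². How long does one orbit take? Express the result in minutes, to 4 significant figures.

T ≈ 120.4 minutes

r = 3390 + 450.7 = 3840.7 km = 3.8407×10⁶ m.
Kepler's third law: T = 2π√(r³/μ) = 2π√((3.841×10⁶)³ / 4.283×10¹³).
r³/μ = 1.323×10⁶ s², so T = 2π × 1.150×10³ = 7.226×10³ s.
Converting: 7.226×10³ s ÷ 60.00 = 120.4 minutes.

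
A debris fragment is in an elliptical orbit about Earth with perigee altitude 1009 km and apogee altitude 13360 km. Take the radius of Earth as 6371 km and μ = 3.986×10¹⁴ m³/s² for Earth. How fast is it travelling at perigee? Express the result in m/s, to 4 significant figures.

r_p = 6371 + 1009 = 7380.0 km = 7.3800×10⁶ m.
r_a = 6371 + 13360 = 19731 km = 1.9731×10⁷ m.
Semi-major axis a = (r_p + r_a)/2 = 13556 km = 1.356×10⁷ m.
Vis-viva: v² = μ(2/r − 1/a) = 3.986×10¹⁴ × (2.710×10⁻⁷ − 7.377×10⁻⁸) = 7.862×10⁷ m²/s².
v = 8867 m/s.

v ≈ 8867 m/s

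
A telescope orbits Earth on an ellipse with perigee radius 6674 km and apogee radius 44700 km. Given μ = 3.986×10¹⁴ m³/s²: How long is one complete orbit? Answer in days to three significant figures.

T ≈ 0.474 days

Semi-major axis a = (r_p + r_a)/2 = (6674.0 + 44700)/2 = 25687 km = 2.569×10⁷ m.
By Kepler's third law T = 2π√(a³/μ) = 2π × 6.521×10³ = 4.097×10⁴ s.
= 0.4742 days.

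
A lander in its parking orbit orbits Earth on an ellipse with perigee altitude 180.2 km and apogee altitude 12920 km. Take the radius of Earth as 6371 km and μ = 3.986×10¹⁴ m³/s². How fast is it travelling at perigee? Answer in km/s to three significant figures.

r_p = 6371 + 180.2 = 6551.2 km = 6.5512×10⁶ m.
r_a = 6371 + 12920 = 19291 km = 1.9291×10⁷ m.
Semi-major axis a = (r_p + r_a)/2 = 12921 km = 1.292×10⁷ m.
Vis-viva: v² = μ(2/r − 1/a) = 3.986×10¹⁴ × (3.053×10⁻⁷ − 7.739×10⁻⁸) = 9.084×10⁷ m²/s².
v = 9531 m/s = 9.531 km/s.

v ≈ 9.53 km/s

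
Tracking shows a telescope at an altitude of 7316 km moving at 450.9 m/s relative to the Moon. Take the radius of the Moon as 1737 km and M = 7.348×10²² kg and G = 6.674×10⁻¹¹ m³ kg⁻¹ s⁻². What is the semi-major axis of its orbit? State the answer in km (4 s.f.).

a ≈ 5572 km

μ = GM = 6.674×10⁻¹¹ × 7.348×10²² = 4.904×10¹² m³/s².
r = 1737 + 7316 = 9053.0 km = 9.053×10⁶ m.
Specific orbital energy ε = v²/2 − μ/r = (450.9)²/2 − 4.904×10¹²/9.053×10⁶ = -4.400×10⁵ J/kg.
Since ε = −μ/(2a), a = −μ/(2ε) = 5.572×10⁶ m = 5572.2 km.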